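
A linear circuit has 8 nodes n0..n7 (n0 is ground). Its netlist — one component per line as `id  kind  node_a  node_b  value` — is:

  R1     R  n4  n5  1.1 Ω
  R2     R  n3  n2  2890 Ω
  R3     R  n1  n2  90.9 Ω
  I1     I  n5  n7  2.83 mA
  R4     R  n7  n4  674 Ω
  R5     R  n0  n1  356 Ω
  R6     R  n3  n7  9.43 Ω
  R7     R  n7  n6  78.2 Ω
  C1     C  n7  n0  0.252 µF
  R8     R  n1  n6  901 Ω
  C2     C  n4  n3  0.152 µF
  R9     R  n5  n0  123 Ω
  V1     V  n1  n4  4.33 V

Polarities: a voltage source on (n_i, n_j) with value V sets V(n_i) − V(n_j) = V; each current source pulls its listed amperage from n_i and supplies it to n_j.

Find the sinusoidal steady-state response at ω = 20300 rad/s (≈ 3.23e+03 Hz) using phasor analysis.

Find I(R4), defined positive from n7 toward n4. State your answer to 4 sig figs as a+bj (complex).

0.001686-0.001091j A

Apply KCL at each of the 7 non-ground nodes and solve the resulting linear system.
Node n1: branches {R3, R5, R8, V1} → V_1 = 2.926+0.1260j
Node n2: branches {R2, R3} → V_2 = 2.828+0.1026j
Node n3: branches {R2, R6, C2} → V_3 = -0.2798-0.6398j
Node n4: branches {R1, R4, C2, V1} → V_4 = -1.404+0.1260j
Node n5: branches {R1, I1, R9} → V_5 = -1.395+0.1249j
Node n6: branches {R7, R8} → V_6 = -0.01259-0.5508j
Node n7: branches {I1, R4, R6, R7, C1} → V_7 = -0.2676-0.6096j
Source currents: i(V1)=-0.01256-0.001362j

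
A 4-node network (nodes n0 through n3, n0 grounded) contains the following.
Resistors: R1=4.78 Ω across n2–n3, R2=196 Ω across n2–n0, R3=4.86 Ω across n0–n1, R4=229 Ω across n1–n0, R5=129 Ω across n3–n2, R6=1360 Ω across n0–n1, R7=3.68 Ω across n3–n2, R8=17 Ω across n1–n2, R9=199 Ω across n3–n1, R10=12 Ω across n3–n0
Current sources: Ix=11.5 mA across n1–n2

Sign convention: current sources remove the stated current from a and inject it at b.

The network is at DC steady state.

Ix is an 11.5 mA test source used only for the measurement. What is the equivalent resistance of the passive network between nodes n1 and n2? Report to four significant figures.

R_eq = 8.416 Ω

MNA unknowns: 3 node voltages V₁..V_3
R1: Y=0.2092 on G[2,3]
R2: Y=0.005102 on G[2,0]
R3: Y=0.2058 on G[0,1]
R4: Y=0.004367 on G[1,0]
R5: Y=0.007752 on G[3,2]
R6: Y=0.0007353 on G[0,1]
R7: Y=0.2717 on G[3,2]
R8: Y=0.05882 on G[1,2]
R9: Y=0.005025 on G[3,1]
R10: Y=0.08333 on G[3,0]
Ix: z[1]−=0.0115, z[2]+=0.0115
solve → V1=-0.02550, V2=0.07129, V3=0.06015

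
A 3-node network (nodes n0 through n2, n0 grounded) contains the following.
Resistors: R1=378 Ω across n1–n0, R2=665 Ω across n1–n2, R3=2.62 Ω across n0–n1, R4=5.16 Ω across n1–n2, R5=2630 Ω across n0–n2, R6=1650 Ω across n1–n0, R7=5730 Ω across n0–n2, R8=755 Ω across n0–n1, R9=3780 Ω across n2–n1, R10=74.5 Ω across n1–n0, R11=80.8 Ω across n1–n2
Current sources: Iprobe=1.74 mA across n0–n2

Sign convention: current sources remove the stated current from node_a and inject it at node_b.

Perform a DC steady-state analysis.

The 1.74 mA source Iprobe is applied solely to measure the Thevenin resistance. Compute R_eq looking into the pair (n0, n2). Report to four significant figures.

Element admittances at DC:
  Y(R1) = 0.002646 S between n1,n0
  Y(R2) = 0.001504 S between n1,n2
  Y(R3) = 0.3817 S between n0,n1
  Y(R4) = 0.1938 S between n1,n2
  Y(R5) = 0.0003802 S between n0,n2
  Y(R6) = 0.0006061 S between n1,n0
  Y(R7) = 0.0001745 S between n0,n2
  Y(R8) = 0.001325 S between n0,n1
  Y(R9) = 0.0002646 S between n2,n1
  Y(R10) = 0.01342 S between n1,n0
  Y(R11) = 0.01238 S between n1,n2
  Iprobe: injects 0.00174 A into n2 (from n0)
Assemble and solve the 2×2 MNA system:
  V(n1)=0.004336  V(n2)=0.01267

R_eq = 7.281 Ω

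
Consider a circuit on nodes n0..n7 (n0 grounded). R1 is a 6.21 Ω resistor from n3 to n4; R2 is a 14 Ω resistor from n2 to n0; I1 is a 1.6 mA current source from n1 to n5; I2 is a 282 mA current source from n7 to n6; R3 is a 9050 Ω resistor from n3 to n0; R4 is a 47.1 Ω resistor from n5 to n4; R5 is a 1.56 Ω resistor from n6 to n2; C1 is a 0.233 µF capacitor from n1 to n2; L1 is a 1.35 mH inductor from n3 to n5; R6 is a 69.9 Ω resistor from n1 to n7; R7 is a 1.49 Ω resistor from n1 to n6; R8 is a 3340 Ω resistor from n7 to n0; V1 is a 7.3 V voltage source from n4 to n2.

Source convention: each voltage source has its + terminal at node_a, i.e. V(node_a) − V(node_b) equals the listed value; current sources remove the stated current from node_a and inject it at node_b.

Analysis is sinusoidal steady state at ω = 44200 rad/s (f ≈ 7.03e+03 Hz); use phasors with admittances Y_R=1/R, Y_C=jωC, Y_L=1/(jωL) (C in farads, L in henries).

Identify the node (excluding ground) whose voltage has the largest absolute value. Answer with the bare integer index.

Element admittances at ω=44200 rad/s:
  Y(R1) = 0.1610+0.000j S between n3,n4
  Y(R2) = 0.07143+0.000j S between n2,n0
  I1: injects 0.0016 A into n5 (from n1)
  I2: injects 0.282 A into n6 (from n7)
  Y(R3) = 0.0001105+0.000j S between n3,n0
  Y(R4) = 0.02123+0.000j S between n5,n4
  Y(R5) = 0.6410+0.000j S between n6,n2
  Y(C1) = 0.000+0.01030j S between n1,n2
  Y(L1) = 0.000-0.01676j S between n3,n5
  Y(R6) = 0.01431+0.000j S between n1,n7
  Y(R7) = 0.6711+0.000j S between n1,n6
  Y(R8) = 0.0002994+0.000j S between n7,n0
  V1: constraint V(n4)−V(n2) = 7.3
Assemble and solve the 8×8 MNA system:
  V(n1)=-0.3358+0.01272j  V(n2)=0.07091-4.496e-05j  V(n3)=7.370-0.004696j  V(n4)=7.371-4.496e-05j  V(n5)=7.415+0.03526j  V(n6)=0.07779+0.006484j  V(n7)=-19.64+0.01246j
  i(V1)=0.0007856+5.189e-07j

7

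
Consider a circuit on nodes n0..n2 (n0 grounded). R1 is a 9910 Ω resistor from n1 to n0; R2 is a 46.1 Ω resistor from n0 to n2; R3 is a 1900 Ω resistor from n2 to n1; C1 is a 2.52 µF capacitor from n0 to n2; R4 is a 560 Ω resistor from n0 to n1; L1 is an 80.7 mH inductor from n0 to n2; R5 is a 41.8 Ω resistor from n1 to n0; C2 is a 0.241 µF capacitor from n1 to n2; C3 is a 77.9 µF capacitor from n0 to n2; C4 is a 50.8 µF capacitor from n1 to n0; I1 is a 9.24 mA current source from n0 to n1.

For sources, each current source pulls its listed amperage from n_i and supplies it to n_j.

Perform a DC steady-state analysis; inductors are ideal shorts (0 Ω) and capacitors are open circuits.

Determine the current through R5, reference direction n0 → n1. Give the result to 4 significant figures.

-0.008393 A

MNA unknowns: 2 node voltages V₁..V_2 plus 1 source current (L1)
R1: Y=0.0001009 on G[1,0]
R2: Y=0.02169 on G[0,2]
R3: Y=0.0005263 on G[2,1]
C1: Y=0.000 on G[0,2]
R4: Y=0.001786 on G[0,1]
L1: row V0−V2=0, i_L1 at 0,2
R5: Y=0.02392 on G[1,0]
C2: Y=0.000 on G[1,2]
C3: Y=0.000 on G[0,2]
C4: Y=0.000 on G[1,0]
I1: z[0]−=0.00924, z[1]+=0.00924
solve → V1=0.3508, V2=0.000
aux → i_L1=-0.0001847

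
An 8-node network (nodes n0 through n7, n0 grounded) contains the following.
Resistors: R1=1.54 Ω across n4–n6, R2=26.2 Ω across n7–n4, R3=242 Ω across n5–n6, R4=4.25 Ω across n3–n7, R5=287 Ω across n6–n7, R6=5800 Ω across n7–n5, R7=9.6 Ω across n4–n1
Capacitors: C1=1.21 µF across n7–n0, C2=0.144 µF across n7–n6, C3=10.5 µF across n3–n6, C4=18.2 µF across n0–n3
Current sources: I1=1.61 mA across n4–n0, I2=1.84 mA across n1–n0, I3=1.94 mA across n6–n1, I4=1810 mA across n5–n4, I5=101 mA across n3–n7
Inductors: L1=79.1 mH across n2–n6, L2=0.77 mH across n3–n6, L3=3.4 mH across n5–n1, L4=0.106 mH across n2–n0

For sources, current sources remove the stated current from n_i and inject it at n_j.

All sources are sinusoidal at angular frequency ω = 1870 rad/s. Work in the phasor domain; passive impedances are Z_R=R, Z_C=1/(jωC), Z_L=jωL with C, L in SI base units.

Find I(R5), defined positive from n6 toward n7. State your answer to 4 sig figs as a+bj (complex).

Element admittances at ω=1870 rad/s:
  Y(R1) = 0.6494+0.000j S between n4,n6
  Y(R2) = 0.03817+0.000j S between n7,n4
  Y(R3) = 0.004132+0.000j S between n5,n6
  Y(C1) = 0.000+0.002263j S between n7,n0
  Y(C2) = 0.000+0.0002693j S between n7,n6
  Y(C3) = 0.000+0.01963j S between n3,n6
  I1: injects 0.00161 A into n0 (from n4)
  Y(L1) = 0.000-0.006761j S between n2,n6
  Y(L2) = 0.000-0.6945j S between n3,n6
  Y(C4) = 0.000+0.03403j S between n0,n3
  Y(R4) = 0.2353+0.000j S between n3,n7
  Y(R5) = 0.003484+0.000j S between n6,n7
  Y(L3) = 0.000-0.1573j S between n5,n1
  I2: injects 0.00184 A into n0 (from n1)
  Y(R6) = 0.0001724+0.000j S between n7,n5
  Y(R7) = 0.1042+0.000j S between n4,n1
  Y(L4) = 0.000-5.045j S between n2,n0
  I3: injects 0.00194 A into n1 (from n6)
  I4: injects 1.81 A into n4 (from n5)
  I5: injects 0.101 A into n7 (from n3)
Assemble and solve the 7×7 MNA system:
  V(n1)=-16.58+0.6347j  V(n2)=-3.506e-05+0.0001788j  V(n3)=-0.02808+0.1198j  V(n4)=0.09772+0.1990j  V(n5)=-16.87-10.41j  V(n6)=-0.02620+0.1336j  V(n7)=0.3442+0.1212j

-0.001291+4.341e-05j A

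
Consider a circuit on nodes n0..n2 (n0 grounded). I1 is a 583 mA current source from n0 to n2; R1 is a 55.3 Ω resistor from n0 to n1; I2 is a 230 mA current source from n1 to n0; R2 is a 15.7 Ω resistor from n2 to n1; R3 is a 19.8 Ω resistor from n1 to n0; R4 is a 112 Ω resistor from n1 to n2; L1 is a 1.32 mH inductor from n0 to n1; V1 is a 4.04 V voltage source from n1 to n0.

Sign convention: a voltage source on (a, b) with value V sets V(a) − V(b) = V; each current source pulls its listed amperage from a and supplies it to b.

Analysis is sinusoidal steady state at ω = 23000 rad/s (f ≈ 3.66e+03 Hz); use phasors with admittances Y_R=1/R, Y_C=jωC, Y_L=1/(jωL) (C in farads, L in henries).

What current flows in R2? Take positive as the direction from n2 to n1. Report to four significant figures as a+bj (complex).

0.5113+0.000j A

MNA unknowns: 2 node voltages V₁..V_2 plus 1 source current (V1)
I1: z[0]−=0.583, z[2]+=0.583
R1: Y=0.01808+0.000j on G[0,1]
I2: z[1]−=0.23, z[0]+=0.23
R2: Y=0.06369+0.000j on G[2,1]
R3: Y=0.05051+0.000j on G[1,0]
R4: Y=0.008929+0.000j on G[1,2]
L1: Y=0.000-0.03294j on G[0,1]
V1: row V1−V0=4.04, i_V1 at 1,0
solve → V1=4.040+0.000j, V2=12.07+0.000j
aux → i_V1=0.07590+0.1331j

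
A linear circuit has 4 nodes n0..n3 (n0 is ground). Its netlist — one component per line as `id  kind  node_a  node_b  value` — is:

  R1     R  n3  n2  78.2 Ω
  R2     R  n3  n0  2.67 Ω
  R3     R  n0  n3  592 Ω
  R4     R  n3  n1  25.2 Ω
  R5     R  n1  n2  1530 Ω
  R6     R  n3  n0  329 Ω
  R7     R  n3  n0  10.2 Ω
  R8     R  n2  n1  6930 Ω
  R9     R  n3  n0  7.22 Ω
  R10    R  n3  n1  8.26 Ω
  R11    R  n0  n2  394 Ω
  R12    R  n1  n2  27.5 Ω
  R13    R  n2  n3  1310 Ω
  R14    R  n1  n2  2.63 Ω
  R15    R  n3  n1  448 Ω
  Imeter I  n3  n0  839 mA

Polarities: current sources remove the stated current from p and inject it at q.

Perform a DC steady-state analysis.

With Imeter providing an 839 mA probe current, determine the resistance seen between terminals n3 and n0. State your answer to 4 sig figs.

R_eq = 1.617 Ω

Element admittances at DC:
  Y(R1) = 0.01279 S between n3,n2
  Y(R2) = 0.3745 S between n3,n0
  Y(R3) = 0.001689 S between n0,n3
  Y(R4) = 0.03968 S between n3,n1
  Y(R5) = 0.0006536 S between n1,n2
  Y(R6) = 0.003040 S between n3,n0
  Y(R7) = 0.09804 S between n3,n0
  Y(R8) = 0.0001443 S between n2,n1
  Y(R9) = 0.1385 S between n3,n0
  Y(R10) = 0.1211 S between n3,n1
  Y(R11) = 0.002538 S between n0,n2
  Y(R12) = 0.03636 S between n1,n2
  Y(R13) = 0.0007634 S between n2,n3
  Y(R14) = 0.3802 S between n1,n2
  Y(R15) = 0.002232 S between n3,n1
  Imeter: injects 0.839 A into n0 (from n3)
Assemble and solve the 3×3 MNA system:
  V(n1)=-1.338  V(n2)=-1.331  V(n3)=-1.357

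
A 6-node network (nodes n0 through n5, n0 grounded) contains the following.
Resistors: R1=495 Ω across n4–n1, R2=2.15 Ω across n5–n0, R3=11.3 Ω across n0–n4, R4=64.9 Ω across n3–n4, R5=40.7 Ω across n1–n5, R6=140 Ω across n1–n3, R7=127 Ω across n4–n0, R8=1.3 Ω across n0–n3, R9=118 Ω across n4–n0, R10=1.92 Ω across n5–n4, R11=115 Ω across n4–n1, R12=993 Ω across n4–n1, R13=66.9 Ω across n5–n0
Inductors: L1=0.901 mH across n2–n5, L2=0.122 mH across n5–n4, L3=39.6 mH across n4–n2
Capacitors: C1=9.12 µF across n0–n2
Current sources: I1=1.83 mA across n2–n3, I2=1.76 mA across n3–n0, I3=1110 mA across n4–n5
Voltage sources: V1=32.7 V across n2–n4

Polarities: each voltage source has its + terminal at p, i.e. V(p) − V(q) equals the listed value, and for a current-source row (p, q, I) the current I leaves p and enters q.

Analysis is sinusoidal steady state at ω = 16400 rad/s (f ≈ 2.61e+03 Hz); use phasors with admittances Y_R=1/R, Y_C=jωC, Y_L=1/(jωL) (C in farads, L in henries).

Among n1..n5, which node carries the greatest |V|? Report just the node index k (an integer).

Apply KCL at each of the 5 non-ground nodes and solve the resulting linear system.
Node n1: branches {R1, R5, R6, R11, R12} → V_1 = -2.106-6.442j
Node n2: branches {L1, C1, I1, L3, V1} → V_2 = 29.56-9.668j
Node n3: branches {R4, I1, R6, R8, I2} → V_3 = -0.07999-0.2462j
Node n4: branches {R1, R3, R4, L2, R7, R9, R10, R11, R12, I3, L3, V1} → V_4 = -3.139-9.668j
Node n5: branches {R2, L1, L2, R5, R10, I3, R13} → V_5 = -2.202-6.704j
Source currents: i(V1)=-1.247-2.221j

2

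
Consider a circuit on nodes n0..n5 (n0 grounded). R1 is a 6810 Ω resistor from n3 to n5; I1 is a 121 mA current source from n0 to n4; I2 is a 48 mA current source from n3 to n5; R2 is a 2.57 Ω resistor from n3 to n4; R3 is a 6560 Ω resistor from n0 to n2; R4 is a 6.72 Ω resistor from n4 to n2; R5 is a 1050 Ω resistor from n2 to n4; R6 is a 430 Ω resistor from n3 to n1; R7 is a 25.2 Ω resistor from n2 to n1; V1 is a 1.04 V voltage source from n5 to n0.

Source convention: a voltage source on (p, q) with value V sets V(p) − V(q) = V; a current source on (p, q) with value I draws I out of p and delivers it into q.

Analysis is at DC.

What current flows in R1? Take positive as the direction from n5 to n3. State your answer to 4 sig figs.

Apply KCL at each of the 5 non-ground nodes and solve the resulting linear system.
Node n1: branches {R6, R7} → V_1 = 244.4
Node n2: branches {R3, R4, R5, R7} → V_2 = 244.4
Node n3: branches {R1, I2, R2, R6} → V_3 = 244.4
Node n4: branches {I1, R2, R4, R5} → V_4 = 244.7
Node n5: branches {R1, I2, V1} → V_5 = 1.040
Source currents: i(V1)=0.08374

-0.03574 A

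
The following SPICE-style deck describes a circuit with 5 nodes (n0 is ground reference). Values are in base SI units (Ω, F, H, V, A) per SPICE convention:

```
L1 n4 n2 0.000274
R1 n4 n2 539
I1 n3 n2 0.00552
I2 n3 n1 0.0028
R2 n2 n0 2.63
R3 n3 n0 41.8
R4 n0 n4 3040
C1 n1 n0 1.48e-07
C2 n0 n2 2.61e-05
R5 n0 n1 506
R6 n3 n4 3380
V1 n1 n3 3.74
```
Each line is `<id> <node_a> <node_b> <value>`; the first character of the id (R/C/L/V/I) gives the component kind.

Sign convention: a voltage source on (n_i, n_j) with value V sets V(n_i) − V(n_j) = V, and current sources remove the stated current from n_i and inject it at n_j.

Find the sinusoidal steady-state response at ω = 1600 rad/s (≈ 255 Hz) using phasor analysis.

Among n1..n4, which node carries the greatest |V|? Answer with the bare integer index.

1

Apply KCL at each of the 4 non-ground nodes and solve the resulting linear system.
Node n1: branches {I2, C1, R5, V1} → V_1 = 3.247-0.02937j
Node n2: branches {L1, R1, I1, R2, C2} → V_2 = 0.01394-0.001551j
Node n3: branches {I1, I2, R3, R6, V1} → V_3 = -0.4930-0.02937j
Node n4: branches {L1, R1, R4, R6} → V_4 = 0.01394-0.001619j
Source currents: i(V1)=-0.003624-0.0007108j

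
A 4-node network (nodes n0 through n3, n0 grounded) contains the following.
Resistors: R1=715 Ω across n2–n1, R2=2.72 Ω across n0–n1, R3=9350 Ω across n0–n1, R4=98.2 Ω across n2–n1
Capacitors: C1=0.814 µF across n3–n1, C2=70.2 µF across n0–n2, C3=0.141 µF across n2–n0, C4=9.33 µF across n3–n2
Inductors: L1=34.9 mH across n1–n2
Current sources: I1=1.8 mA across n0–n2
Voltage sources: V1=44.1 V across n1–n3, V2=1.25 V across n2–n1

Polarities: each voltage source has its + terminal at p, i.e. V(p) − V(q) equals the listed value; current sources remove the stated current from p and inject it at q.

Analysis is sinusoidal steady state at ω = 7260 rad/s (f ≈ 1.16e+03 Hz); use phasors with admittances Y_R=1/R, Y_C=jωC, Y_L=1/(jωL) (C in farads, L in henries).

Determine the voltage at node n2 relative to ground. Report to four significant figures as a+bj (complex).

0.4285-0.5951j V

MNA unknowns: 3 node voltages V₁..V_3 plus 2 source currents (V1, V2)
R1: Y=0.001399+0.000j on G[2,1]
C1: Y=0.000+0.005910j on G[3,1]
R2: Y=0.3676+0.000j on G[0,1]
C2: Y=0.000+0.5097j on G[0,2]
L1: Y=0.000-0.003947j on G[1,2]
I1: z[0]−=0.0018, z[2]+=0.0018
C3: Y=0.000+0.001024j on G[2,0]
C4: Y=0.000+0.06774j on G[3,2]
R3: Y=0.0001070+0.000j on G[0,1]
R4: Y=0.01018+0.000j on G[2,1]
V1: row V1−V3=44.1, i_V1 at 1,3
V2: row V2−V1=1.25, i_V2 at 2,1
solve → V1=-0.8215-0.5951j, V2=0.4285-0.5951j, V3=-44.92-0.5951j
aux → i_V1=0.000-3.332j, i_V2=-0.3166-3.286j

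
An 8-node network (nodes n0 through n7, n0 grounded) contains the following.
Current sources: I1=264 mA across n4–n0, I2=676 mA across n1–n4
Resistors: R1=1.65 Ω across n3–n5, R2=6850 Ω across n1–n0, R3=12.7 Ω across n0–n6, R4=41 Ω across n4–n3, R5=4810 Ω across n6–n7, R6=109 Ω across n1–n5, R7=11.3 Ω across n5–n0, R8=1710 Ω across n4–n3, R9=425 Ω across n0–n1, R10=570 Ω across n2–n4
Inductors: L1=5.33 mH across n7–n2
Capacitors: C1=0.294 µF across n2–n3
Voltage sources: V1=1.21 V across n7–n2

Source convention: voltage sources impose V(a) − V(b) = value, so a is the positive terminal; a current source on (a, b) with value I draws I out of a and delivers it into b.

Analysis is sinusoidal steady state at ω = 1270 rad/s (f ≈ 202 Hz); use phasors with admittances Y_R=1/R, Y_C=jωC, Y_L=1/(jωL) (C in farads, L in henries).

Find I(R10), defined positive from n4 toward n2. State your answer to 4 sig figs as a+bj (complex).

0.004074+0.004645j A

Element admittances at ω=1270 rad/s:
  I1: injects 0.264 A into n0 (from n4)
  Y(R1) = 0.6061+0.000j S between n3,n5
  Y(R2) = 0.0001460+0.000j S between n1,n0
  Y(L1) = 0.000-0.1477j S between n7,n2
  Y(R3) = 0.07874+0.000j S between n0,n6
  Y(R4) = 0.02439+0.000j S between n4,n3
  Y(R5) = 0.0002079+0.000j S between n6,n7
  Y(R6) = 0.009174+0.000j S between n1,n5
  Y(R7) = 0.08850+0.000j S between n5,n0
  I2: injects 0.676 A into n4 (from n1)
  Y(R8) = 0.0005848+0.000j S between n4,n3
  Y(R9) = 0.002353+0.000j S between n0,n1
  Y(C1) = 0.000+0.0003734j S between n2,n3
  Y(R10) = 0.001754+0.000j S between n2,n4
  V1: constraint V(n7)−V(n2) = 1.21
Assemble and solve the 8×8 MNA system:
  V(n1)=-58.97+0.005092j  V(n2)=13.33-2.826j  V(n3)=-0.6772+0.007446j  V(n4)=15.66-0.1786j  V(n5)=-1.352+0.006479j  V(n6)=0.03830-0.007443j  V(n7)=14.54-2.826j
  i(V1)=-0.003016+0.1793j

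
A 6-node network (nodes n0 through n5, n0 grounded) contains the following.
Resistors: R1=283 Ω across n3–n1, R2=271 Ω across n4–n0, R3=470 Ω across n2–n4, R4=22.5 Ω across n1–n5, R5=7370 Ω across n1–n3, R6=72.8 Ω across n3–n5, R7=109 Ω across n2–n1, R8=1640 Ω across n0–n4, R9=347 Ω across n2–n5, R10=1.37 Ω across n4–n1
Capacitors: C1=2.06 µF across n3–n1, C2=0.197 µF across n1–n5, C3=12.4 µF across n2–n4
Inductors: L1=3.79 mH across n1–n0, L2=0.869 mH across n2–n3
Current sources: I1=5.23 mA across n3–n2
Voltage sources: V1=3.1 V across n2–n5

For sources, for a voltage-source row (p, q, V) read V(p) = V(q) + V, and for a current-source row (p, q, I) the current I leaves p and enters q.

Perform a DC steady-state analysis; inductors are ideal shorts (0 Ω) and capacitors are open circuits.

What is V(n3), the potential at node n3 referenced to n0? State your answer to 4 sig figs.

Element admittances at DC:
  Y(R1) = 0.003534 S between n3,n1
  Y(R2) = 0.003690 S between n4,n0
  Y(R3) = 0.002128 S between n2,n4
  Y(C1) = 0.000 S between n3,n1
  L1: short n1↔n0 (DC inductor)
  Y(R4) = 0.04444 S between n1,n5
  Y(R5) = 0.0001357 S between n1,n3
  L2: short n2↔n3 (DC inductor)
  Y(R6) = 0.01374 S between n3,n5
  I1: injects 0.00523 A into n2 (from n3)
  Y(R7) = 0.009174 S between n2,n1
  Y(C2) = 0.000 S between n1,n5
  Y(C3) = 0.000 S between n2,n4
  Y(R8) = 0.0006098 S between n0,n4
  Y(R9) = 0.002882 S between n2,n5
  Y(R10) = 0.7299 S between n4,n1
  V1: constraint V(n2)−V(n5) = 3.1
Assemble and solve the 8×8 MNA system:
  V(n1)=0.000  V(n2)=2.319  V(n3)=2.319  V(n4)=0.006701  V(n5)=-0.7809
  i(L1)=-2.881e-05  i(L2)=0.05632  i(V1)=-0.08622

2.319 V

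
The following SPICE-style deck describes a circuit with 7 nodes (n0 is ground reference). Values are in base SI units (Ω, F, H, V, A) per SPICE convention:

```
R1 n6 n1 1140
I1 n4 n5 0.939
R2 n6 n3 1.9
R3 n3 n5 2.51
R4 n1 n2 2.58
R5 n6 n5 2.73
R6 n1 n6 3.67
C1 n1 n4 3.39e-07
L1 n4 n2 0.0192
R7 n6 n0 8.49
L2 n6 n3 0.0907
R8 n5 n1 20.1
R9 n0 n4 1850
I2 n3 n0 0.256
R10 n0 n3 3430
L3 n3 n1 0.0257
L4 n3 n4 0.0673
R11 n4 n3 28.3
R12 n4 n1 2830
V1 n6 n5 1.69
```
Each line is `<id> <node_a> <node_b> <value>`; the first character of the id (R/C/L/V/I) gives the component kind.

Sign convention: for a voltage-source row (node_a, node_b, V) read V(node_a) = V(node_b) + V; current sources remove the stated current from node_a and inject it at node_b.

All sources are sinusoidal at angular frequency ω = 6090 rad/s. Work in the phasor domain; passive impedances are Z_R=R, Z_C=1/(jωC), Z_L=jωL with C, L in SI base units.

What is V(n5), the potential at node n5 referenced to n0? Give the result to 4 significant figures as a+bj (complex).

-3.725+0.02932j V

Apply KCL at each of the 6 non-ground nodes and solve the resulting linear system.
Node n1: branches {R1, R4, R6, C1, R8, L3, R12} → V_1 = -2.490+0.5597j
Node n2: branches {R4, L1} → V_2 = -2.654+1.120j
Node n3: branches {R2, R3, L2, I2, R10, L3, L4, R11} → V_3 = -3.969-0.1561j
Node n4: branches {I1, C1, L1, R9, L4, R11, R12} → V_4 = -28.04-6.304j
Node n5: branches {I1, R3, R5, R8, V1} → V_5 = -3.725+0.02932j
Node n6: branches {R1, R2, R5, R6, R7, L2, V1} → V_6 = -2.035+0.02932j
Source currents: i(V1)=-1.522+0.04747j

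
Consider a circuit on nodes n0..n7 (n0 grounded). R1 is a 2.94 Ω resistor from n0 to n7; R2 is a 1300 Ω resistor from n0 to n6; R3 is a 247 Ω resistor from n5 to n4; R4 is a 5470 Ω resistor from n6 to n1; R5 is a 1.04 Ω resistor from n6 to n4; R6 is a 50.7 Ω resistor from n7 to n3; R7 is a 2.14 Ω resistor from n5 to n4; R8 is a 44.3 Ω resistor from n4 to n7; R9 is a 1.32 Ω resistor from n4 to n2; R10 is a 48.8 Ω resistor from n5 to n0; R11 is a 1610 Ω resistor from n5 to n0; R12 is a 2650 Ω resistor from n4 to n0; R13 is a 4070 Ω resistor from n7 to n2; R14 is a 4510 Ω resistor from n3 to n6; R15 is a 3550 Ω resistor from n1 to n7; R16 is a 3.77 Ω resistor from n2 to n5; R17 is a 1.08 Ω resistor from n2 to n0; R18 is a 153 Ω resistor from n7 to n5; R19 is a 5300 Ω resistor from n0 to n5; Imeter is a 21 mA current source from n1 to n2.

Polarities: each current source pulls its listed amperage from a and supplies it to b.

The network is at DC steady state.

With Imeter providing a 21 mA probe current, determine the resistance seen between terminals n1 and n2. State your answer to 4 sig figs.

R_eq = 2155. Ω

MNA unknowns: 7 node voltages V₁..V_7
R1: Y=0.3401 on G[0,7]
R2: Y=0.0007692 on G[0,6]
R3: Y=0.004049 on G[5,4]
R4: Y=0.0001828 on G[6,1]
R5: Y=0.9615 on G[6,4]
R6: Y=0.01972 on G[7,3]
R7: Y=0.4673 on G[5,4]
R8: Y=0.02257 on G[4,7]
R9: Y=0.7576 on G[4,2]
R10: Y=0.02049 on G[5,0]
R11: Y=0.0006211 on G[5,0]
R12: Y=0.0003774 on G[4,0]
R13: Y=0.0002457 on G[7,2]
R14: Y=0.0002217 on G[3,6]
R15: Y=0.0002817 on G[1,7]
R16: Y=0.2653 on G[2,5]
R17: Y=0.9259 on G[2,0]
R18: Y=0.006536 on G[7,5]
R19: Y=0.0001887 on G[0,5]
Imeter: z[1]−=0.021, z[2]+=0.021
solve → V1=-45.23, V2=0.01244, V3=-0.03388, V4=0.002370, V5=0.005485, V6=-0.006230, V7=-0.03419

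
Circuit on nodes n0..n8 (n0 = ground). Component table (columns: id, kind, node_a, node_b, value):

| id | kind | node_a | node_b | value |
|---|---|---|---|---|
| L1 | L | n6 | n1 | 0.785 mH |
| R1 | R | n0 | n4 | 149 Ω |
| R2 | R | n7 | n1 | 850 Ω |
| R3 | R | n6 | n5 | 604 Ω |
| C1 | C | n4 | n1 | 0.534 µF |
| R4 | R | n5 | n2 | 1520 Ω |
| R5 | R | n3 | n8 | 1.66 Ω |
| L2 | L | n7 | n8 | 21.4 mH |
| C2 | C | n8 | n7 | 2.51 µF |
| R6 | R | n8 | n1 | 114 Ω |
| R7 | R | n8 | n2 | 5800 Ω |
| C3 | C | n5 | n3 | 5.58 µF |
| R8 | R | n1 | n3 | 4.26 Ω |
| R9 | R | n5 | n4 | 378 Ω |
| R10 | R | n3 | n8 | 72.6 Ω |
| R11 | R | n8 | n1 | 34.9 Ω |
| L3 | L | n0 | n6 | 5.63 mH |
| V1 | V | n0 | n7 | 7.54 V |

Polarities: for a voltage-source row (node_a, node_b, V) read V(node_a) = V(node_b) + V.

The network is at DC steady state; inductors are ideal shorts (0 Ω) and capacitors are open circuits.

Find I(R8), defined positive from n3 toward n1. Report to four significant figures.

Apply KCL at each of the 8 non-ground nodes and solve the resulting linear system.
Node n1: branches {L1, R2, C1, R6, R8, R11} → V_1 = 0.000
Node n2: branches {R4, R7} → V_2 = -1.787
Node n3: branches {R5, C3, R8, R10} → V_3 = -5.460
Node n4: branches {R1, C1, R9} → V_4 = -0.07893
Node n5: branches {R3, R4, C3, R9} → V_5 = -0.2792
Node n6: branches {L1, R3, L3} → V_6 = 0.000
Node n7: branches {R2, L2, C2, V1} → V_7 = -7.540
Node n8: branches {R5, L2, C2, R6, R7, R10, R11} → V_8 = -7.540
Source currents: i(L1)=1.573, i(L2)=-1.565, i(L3)=1.573, i(V1)=-1.574

-1.282 A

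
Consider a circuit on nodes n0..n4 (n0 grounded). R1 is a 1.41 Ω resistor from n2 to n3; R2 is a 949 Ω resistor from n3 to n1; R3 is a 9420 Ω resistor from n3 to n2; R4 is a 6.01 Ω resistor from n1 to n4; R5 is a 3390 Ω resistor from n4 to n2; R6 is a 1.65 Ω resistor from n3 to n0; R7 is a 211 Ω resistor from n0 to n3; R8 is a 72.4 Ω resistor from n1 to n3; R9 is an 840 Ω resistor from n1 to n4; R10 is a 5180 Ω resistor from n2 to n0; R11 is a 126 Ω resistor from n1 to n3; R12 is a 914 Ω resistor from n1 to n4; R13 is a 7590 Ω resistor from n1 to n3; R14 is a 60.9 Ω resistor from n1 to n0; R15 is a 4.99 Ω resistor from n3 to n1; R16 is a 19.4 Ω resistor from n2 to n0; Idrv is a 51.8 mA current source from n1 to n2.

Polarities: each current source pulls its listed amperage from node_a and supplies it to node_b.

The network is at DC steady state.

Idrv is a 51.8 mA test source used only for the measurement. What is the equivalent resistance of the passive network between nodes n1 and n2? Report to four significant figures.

R_eq = 5.476 Ω

MNA unknowns: 4 node voltages V₁..V_4
R1: Y=0.7092 on G[2,3]
R2: Y=0.001054 on G[3,1]
R3: Y=0.0001062 on G[3,2]
R4: Y=0.1664 on G[1,4]
R5: Y=0.0002950 on G[4,2]
R6: Y=0.6061 on G[3,0]
R7: Y=0.004739 on G[0,3]
R8: Y=0.01381 on G[1,3]
R9: Y=0.001190 on G[1,4]
R10: Y=0.0001931 on G[2,0]
R11: Y=0.007937 on G[1,3]
R12: Y=0.001094 on G[1,4]
R13: Y=0.0001318 on G[1,3]
R14: Y=0.01642 on G[1,0]
R15: Y=0.2004 on G[3,1]
R16: Y=0.05155 on G[2,0]
Idrv: z[1]−=0.0518, z[2]+=0.0518
solve → V1=-0.2157, V2=0.06799, V3=3.874e-05, V4=-0.2152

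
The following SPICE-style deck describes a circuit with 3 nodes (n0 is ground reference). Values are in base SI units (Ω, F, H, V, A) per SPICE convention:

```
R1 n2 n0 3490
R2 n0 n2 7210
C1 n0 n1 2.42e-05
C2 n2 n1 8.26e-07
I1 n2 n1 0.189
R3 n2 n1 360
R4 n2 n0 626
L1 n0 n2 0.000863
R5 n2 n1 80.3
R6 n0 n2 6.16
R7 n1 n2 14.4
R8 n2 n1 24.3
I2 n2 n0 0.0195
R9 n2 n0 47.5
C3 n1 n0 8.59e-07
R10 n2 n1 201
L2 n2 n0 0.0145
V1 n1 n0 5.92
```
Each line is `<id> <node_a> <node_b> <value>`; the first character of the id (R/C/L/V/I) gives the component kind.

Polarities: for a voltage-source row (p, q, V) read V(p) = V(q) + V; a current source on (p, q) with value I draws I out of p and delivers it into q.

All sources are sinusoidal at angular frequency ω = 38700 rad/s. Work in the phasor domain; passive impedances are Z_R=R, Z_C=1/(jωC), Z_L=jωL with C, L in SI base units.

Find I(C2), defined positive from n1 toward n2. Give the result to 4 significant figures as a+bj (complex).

Apply KCL at each of the 2 non-ground nodes and solve the resulting linear system.
Node n1: branches {C1, C2, I1, R3, R5, R7, R8, C3, R10, V1} → V_1 = 5.920+0.000j
Node n2: branches {R1, R2, C2, I1, R3, R4, L1, R5, R6, R7, R8, I2, R9, R10, L2} → V_2 = 1.790+0.5971j
Source currents: i(V1)=-0.3703-5.795j

0.01909+0.1320j A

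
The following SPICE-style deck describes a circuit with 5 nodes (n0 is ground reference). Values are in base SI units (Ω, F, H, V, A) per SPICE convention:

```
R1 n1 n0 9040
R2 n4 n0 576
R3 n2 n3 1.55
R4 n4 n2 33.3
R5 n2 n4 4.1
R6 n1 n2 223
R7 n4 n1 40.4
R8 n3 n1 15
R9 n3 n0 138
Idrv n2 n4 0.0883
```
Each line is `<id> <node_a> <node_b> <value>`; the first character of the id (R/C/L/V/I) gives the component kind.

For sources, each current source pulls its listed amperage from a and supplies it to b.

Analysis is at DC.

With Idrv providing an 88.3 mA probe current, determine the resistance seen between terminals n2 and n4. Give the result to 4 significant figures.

R_eq = 3.411 Ω

Element admittances at DC:
  Y(R1) = 0.0001106 S between n1,n0
  Y(R2) = 0.001736 S between n4,n0
  Y(R3) = 0.6452 S between n2,n3
  Y(R4) = 0.03003 S between n4,n2
  Y(R5) = 0.2439 S between n2,n4
  Y(R6) = 0.004484 S between n1,n2
  Y(R7) = 0.02475 S between n4,n1
  Y(R8) = 0.06667 S between n3,n1
  Y(R9) = 0.007246 S between n3,n0
  Idrv: injects 0.0883 A into n4 (from n2)
Assemble and solve the 4×4 MNA system:
  V(n1)=0.01834  V(n2)=-0.06522  V(n3)=-0.05681  V(n4)=0.2360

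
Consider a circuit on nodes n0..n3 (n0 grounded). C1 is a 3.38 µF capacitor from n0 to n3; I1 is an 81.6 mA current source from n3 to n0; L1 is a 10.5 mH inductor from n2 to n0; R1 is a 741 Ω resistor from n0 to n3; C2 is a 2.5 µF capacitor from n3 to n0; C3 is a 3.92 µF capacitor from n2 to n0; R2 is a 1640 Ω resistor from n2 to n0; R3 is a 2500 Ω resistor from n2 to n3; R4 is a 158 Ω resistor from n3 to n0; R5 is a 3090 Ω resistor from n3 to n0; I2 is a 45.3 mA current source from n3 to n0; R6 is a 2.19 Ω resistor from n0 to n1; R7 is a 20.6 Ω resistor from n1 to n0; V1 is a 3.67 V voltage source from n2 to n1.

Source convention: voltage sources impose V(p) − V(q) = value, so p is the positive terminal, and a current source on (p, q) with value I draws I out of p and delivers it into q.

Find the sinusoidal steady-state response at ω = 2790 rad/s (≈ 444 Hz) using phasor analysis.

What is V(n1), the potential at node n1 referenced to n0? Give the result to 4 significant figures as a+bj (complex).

Element admittances at ω=2790 rad/s:
  Y(C1) = 0.000+0.009430j S between n0,n3
  I1: injects 0.0816 A into n0 (from n3)
  Y(L1) = 0.000-0.03414j S between n2,n0
  Y(R1) = 0.001350+0.000j S between n0,n3
  Y(C2) = 0.000+0.006975j S between n3,n0
  Y(C3) = 0.000+0.01094j S between n2,n0
  Y(R2) = 0.0006098+0.000j S between n2,n0
  Y(R3) = 0.0004000+0.000j S between n2,n3
  Y(R4) = 0.006329+0.000j S between n3,n0
  Y(R5) = 0.0003236+0.000j S between n3,n0
  I2: injects 0.0453 A into n0 (from n3)
  Y(R6) = 0.4566+0.000j S between n0,n1
  Y(R7) = 0.04854+0.000j S between n1,n0
  V1: constraint V(n2)−V(n1) = 3.67
Assemble and solve the 4×4 MNA system:
  V(n1)=-0.01766+0.1722j  V(n2)=3.652+0.1722j  V(n3)=-3.099+6.059j
  i(V1)=-0.008922+0.08698j

-0.01766+0.1722j V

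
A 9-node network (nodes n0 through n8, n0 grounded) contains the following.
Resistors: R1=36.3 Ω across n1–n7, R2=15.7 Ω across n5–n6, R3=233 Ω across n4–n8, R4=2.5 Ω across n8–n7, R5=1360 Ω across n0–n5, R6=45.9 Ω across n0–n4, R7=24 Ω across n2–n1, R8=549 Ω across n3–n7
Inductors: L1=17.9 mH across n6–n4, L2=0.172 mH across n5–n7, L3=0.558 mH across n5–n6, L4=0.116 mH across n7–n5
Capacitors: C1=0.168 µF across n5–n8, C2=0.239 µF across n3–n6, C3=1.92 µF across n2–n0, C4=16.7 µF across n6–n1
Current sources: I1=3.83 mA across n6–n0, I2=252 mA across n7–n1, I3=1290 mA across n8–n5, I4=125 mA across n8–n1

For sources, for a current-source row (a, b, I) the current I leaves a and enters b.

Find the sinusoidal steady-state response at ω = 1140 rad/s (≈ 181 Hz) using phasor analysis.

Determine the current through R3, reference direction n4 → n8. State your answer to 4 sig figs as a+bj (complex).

MNA unknowns: 8 node voltages V₁..V_8
R1: Y=0.02755+0.000j on G[1,7]
L1: Y=0.000-0.04901j on G[6,4]
R2: Y=0.06369+0.000j on G[5,6]
R3: Y=0.004292+0.000j on G[4,8]
C1: Y=0.000+0.0001915j on G[5,8]
I1: z[6]−=0.00383, z[0]+=0.00383
L2: Y=0.000-5.100j on G[5,7]
L3: Y=0.000-1.572j on G[5,6]
R4: Y=0.4000+0.000j on G[8,7]
R5: Y=0.0007353+0.000j on G[0,5]
R6: Y=0.02179+0.000j on G[0,4]
I2: z[7]−=0.252, z[1]+=0.252
I3: z[8]−=1.29, z[5]+=1.29
L4: Y=0.000-7.562j on G[7,5]
C2: Y=0.000+0.0002725j on G[3,6]
C3: Y=0.000+0.002189j on G[2,0]
R7: Y=0.04167+0.000j on G[2,1]
R8: Y=0.001821+0.000j on G[3,7]
C4: Y=0.000+0.01904j on G[6,1]
I4: z[8]−=0.125, z[1]+=0.125
solve → V1=7.877-7.570j, V2=7.459-7.962j, V3=-0.5777-1.085j, V4=-0.9568-0.7170j, V5=-0.5597-0.9594j, V6=-0.6687-0.8715j, V7=-0.5458-1.072j, V8=-4.050-1.066j

0.01328+0.001499j A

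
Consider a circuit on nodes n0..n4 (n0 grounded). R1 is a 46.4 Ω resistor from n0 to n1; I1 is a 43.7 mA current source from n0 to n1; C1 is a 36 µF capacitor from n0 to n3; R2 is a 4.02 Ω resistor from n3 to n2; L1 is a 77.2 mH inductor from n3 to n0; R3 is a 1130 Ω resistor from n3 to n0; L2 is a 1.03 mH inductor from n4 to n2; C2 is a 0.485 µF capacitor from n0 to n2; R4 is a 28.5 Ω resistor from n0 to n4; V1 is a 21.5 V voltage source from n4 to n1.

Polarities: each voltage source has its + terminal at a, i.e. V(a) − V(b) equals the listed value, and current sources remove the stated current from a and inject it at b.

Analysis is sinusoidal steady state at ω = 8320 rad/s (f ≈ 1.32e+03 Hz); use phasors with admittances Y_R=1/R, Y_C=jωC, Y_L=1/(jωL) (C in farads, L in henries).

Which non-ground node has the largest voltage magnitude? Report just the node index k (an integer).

Element admittances at ω=8320 rad/s:
  Y(R1) = 0.02155+0.000j S between n0,n1
  I1: injects 0.0437 A into n1 (from n0)
  Y(C1) = 0.000+0.2995j S between n0,n3
  Y(R2) = 0.2488+0.000j S between n3,n2
  Y(L1) = 0.000-0.001557j S between n3,n0
  Y(R3) = 0.0008850+0.000j S between n3,n0
  Y(L2) = 0.000-0.1167j S between n4,n2
  Y(C2) = 0.000+0.004035j S between n0,n2
  Y(R4) = 0.03509+0.000j S between n0,n4
  V1: constraint V(n4)−V(n1) = 21.5
Assemble and solve the 5×5 MNA system:
  V(n1)=-19.47+1.667j  V(n2)=1.219-1.694j  V(n3)=-0.3296-1.294j  V(n4)=2.029+1.667j
  i(V1)=-0.4633+0.03593j

1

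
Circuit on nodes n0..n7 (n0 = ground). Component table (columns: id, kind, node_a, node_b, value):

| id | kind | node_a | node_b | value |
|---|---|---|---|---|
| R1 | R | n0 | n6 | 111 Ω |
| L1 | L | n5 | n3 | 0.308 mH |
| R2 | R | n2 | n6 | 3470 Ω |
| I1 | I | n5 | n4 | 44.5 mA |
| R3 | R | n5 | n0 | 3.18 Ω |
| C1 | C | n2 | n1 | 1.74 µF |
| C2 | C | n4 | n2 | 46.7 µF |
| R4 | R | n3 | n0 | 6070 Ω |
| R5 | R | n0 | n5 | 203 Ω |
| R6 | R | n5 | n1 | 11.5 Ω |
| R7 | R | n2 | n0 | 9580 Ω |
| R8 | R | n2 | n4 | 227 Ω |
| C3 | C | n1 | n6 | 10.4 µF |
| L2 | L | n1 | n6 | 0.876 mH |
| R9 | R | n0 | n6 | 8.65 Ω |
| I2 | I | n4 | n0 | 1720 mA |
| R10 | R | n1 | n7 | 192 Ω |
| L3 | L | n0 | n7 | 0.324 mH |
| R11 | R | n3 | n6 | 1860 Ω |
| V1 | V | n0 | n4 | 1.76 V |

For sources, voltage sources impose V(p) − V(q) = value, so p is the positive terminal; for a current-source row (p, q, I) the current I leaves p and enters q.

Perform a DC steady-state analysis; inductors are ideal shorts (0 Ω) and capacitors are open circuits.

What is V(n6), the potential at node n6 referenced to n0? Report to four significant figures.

MNA unknowns: 7 node voltages V₁..V_7 plus 4 source currents (L1, L2, L3, V1)
R1: Y=0.009009 on G[0,6]
L1: row V5−V3=0, i_L1 at 5,3
R2: Y=0.0002882 on G[2,6]
I1: z[5]−=0.0445, z[4]+=0.0445
R3: Y=0.3145 on G[5,0]
C1: Y=0.000 on G[2,1]
C2: Y=0.000 on G[4,2]
R4: Y=0.0001647 on G[3,0]
R5: Y=0.004926 on G[0,5]
R6: Y=0.08696 on G[5,1]
R7: Y=0.0001044 on G[2,0]
R8: Y=0.004405 on G[2,4]
C3: Y=0.000 on G[1,6]
L2: row V1−V6=0, i_L2 at 1,6
R9: Y=0.1156 on G[0,6]
I2: z[4]−=1.72, z[0]+=1.72
R10: Y=0.005208 on G[1,7]
L3: row V0−V7=0, i_L3 at 0,7
R11: Y=0.0005376 on G[3,6]
V1: row V0−V4=1.76, i_V1 at 0,4
solve → V1=-0.05046, V2=-1.619, V3=-0.1202, V4=-1.760, V5=-0.1202, V6=-0.05046, V7=0.000
aux → i_L1=-5.727e-05, i_L2=-0.005799, i_L3=0.0002628, i_V1=1.675

-0.05046 V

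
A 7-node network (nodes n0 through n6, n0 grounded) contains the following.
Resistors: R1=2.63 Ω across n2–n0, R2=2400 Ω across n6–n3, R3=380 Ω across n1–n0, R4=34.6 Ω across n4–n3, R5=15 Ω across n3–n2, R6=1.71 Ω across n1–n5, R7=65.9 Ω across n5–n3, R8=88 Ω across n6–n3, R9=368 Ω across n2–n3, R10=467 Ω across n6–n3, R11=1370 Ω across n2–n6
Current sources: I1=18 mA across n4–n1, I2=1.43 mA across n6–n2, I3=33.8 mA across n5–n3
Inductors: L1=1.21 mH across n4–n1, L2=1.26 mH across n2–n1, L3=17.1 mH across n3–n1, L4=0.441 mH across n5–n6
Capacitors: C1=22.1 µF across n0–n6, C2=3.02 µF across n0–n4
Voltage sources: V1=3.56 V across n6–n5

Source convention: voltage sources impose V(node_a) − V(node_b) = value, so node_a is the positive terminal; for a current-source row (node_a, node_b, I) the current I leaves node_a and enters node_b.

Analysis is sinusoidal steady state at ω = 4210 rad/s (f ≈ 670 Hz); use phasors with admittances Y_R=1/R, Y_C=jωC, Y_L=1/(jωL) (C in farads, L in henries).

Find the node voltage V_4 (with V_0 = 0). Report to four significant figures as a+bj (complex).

Apply KCL at each of the 6 non-ground nodes and solve the resulting linear system.
Node n1: branches {I1, L1, R3, L2, R6, L3} → V_1 = 0.09650-2.861j
Node n2: branches {R1, I2, R5, L2, R9, R11} → V_2 = -0.9058-0.7133j
Node n3: branches {R2, I3, R4, R5, R7, R8, L3, R9, R10} → V_3 = -0.09508-1.872j
Node n4: branches {I1, L1, R4, C2} → V_4 = -0.09909-3.157j
Node n5: branches {I3, R6, R7, L4, V1} → V_5 = -0.5506-3.268j
Node n6: branches {R2, I2, R8, C1, R10, R11, L4, V1} → V_6 = 3.009-3.268j
Source currents: i(V1)=-0.3515+1.659j

-0.09909-3.157j V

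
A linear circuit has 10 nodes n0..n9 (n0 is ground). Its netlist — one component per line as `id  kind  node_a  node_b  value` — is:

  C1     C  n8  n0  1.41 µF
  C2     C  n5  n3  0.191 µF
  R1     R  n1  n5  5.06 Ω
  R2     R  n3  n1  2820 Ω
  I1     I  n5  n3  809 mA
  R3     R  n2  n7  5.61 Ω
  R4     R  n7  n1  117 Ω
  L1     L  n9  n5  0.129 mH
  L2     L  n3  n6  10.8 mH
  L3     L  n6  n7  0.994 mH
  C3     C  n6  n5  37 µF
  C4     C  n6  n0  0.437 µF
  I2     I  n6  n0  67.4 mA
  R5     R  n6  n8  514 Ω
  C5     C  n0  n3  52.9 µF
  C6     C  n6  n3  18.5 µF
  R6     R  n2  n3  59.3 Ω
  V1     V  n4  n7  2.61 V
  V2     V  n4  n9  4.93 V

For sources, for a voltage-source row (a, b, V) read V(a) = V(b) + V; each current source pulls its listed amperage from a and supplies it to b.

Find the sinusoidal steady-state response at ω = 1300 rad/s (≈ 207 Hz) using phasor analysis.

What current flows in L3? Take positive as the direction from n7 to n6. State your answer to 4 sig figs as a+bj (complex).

-0.7562+0.4199j A

MNA unknowns: 9 node voltages V₁..V_9 plus 2 source currents (V1, V2)
C1: Y=0.000+0.001833j on G[8,0]
C2: Y=0.000+0.0002483j on G[5,3]
R1: Y=0.1976+0.000j on G[1,5]
R2: Y=0.0003546+0.000j on G[3,1]
I1: z[5]−=0.809, z[3]+=0.809
R3: Y=0.1783+0.000j on G[2,7]
R4: Y=0.008547+0.000j on G[7,1]
L1: Y=0.000-5.963j on G[9,5]
L2: Y=0.000-0.07123j on G[3,6]
L3: Y=0.000-0.7739j on G[6,7]
C3: Y=0.000+0.04810j on G[6,5]
C4: Y=0.000+0.0005681j on G[6,0]
I2: z[6]−=0.0674, z[0]+=0.0674
R5: Y=0.001946+0.000j on G[6,8]
C5: Y=0.000+0.06877j on G[0,3]
C6: Y=0.000+0.02405j on G[6,3]
R6: Y=0.01686+0.000j on G[2,3]
V1: row V4−V7=2.61, i_V1 at 4,7
V2: row V4−V9=4.93, i_V2 at 4,9
solve → V1=-8.888-16.54j, V2=-6.051-14.91j, V3=0.3425+1.245j, V4=-4.046-16.43j, V5=-9.001-16.58j, V6=-6.113-15.46j, V7=-6.656-16.43j, V8=-10.95-5.138j, V9=-8.976-16.43j
aux → i_V1=-0.8449+0.1484j, i_V2=0.8449-0.1484j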